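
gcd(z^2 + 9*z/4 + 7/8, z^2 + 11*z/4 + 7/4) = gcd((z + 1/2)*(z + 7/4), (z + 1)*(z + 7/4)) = z + 7/4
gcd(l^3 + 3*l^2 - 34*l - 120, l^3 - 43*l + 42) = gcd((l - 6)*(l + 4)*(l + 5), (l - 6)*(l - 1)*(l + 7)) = l - 6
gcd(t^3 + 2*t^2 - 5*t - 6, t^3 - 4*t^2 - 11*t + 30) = t^2 + t - 6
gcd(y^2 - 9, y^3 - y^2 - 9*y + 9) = y^2 - 9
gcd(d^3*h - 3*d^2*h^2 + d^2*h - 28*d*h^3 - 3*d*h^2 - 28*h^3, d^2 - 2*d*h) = 1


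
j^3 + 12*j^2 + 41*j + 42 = (j + 2)*(j + 3)*(j + 7)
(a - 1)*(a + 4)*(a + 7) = a^3 + 10*a^2 + 17*a - 28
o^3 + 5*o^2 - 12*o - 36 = (o - 3)*(o + 2)*(o + 6)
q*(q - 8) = q^2 - 8*q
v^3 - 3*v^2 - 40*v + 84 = (v - 7)*(v - 2)*(v + 6)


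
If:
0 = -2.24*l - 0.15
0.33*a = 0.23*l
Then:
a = -0.05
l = -0.07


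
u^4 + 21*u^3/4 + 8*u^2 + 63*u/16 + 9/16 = (u + 1/4)*(u + 1/2)*(u + 3/2)*(u + 3)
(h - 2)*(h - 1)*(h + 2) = h^3 - h^2 - 4*h + 4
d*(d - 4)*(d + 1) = d^3 - 3*d^2 - 4*d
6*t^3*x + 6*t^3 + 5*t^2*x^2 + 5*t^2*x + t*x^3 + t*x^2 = (2*t + x)*(3*t + x)*(t*x + t)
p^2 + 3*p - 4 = (p - 1)*(p + 4)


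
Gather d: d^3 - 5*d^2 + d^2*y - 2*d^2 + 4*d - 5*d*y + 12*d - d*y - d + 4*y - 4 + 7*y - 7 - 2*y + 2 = d^3 + d^2*(y - 7) + d*(15 - 6*y) + 9*y - 9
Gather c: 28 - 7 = 21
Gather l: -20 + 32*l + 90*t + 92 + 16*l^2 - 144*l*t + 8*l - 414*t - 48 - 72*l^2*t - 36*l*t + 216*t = l^2*(16 - 72*t) + l*(40 - 180*t) - 108*t + 24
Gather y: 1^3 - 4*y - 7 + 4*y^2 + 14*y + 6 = 4*y^2 + 10*y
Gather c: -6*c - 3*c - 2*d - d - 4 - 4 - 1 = -9*c - 3*d - 9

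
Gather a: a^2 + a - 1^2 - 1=a^2 + a - 2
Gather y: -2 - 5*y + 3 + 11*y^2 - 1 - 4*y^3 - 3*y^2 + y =-4*y^3 + 8*y^2 - 4*y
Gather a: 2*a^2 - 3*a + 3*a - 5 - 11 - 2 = 2*a^2 - 18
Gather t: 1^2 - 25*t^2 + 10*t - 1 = -25*t^2 + 10*t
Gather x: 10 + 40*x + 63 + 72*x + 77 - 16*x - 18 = 96*x + 132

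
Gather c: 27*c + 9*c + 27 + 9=36*c + 36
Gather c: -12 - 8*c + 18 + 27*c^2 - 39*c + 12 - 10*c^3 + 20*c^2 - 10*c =-10*c^3 + 47*c^2 - 57*c + 18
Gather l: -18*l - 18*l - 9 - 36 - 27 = -36*l - 72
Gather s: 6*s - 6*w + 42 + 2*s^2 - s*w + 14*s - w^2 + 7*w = 2*s^2 + s*(20 - w) - w^2 + w + 42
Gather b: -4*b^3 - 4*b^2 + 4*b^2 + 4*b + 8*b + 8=-4*b^3 + 12*b + 8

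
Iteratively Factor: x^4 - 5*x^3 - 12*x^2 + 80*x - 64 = (x + 4)*(x^3 - 9*x^2 + 24*x - 16) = (x - 4)*(x + 4)*(x^2 - 5*x + 4) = (x - 4)^2*(x + 4)*(x - 1)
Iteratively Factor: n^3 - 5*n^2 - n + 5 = (n - 5)*(n^2 - 1) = (n - 5)*(n - 1)*(n + 1)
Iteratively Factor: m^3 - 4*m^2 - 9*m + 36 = (m - 3)*(m^2 - m - 12) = (m - 4)*(m - 3)*(m + 3)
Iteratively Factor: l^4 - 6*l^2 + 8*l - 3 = (l - 1)*(l^3 + l^2 - 5*l + 3) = (l - 1)*(l + 3)*(l^2 - 2*l + 1) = (l - 1)^2*(l + 3)*(l - 1)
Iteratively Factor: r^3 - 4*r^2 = (r)*(r^2 - 4*r) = r^2*(r - 4)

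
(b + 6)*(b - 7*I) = b^2 + 6*b - 7*I*b - 42*I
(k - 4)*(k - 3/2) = k^2 - 11*k/2 + 6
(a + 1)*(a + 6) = a^2 + 7*a + 6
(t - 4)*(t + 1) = t^2 - 3*t - 4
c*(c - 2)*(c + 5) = c^3 + 3*c^2 - 10*c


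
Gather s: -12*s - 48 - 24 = -12*s - 72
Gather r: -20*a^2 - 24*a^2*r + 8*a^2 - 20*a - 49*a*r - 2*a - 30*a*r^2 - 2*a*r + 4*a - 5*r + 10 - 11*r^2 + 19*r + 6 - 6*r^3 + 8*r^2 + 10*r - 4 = -12*a^2 - 18*a - 6*r^3 + r^2*(-30*a - 3) + r*(-24*a^2 - 51*a + 24) + 12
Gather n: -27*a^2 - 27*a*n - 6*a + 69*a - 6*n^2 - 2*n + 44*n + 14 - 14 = -27*a^2 + 63*a - 6*n^2 + n*(42 - 27*a)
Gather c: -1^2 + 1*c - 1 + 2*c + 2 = 3*c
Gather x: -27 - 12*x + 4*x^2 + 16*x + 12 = 4*x^2 + 4*x - 15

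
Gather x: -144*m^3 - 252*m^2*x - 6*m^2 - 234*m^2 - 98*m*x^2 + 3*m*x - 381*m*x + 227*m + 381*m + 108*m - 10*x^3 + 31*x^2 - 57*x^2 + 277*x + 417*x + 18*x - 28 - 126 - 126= -144*m^3 - 240*m^2 + 716*m - 10*x^3 + x^2*(-98*m - 26) + x*(-252*m^2 - 378*m + 712) - 280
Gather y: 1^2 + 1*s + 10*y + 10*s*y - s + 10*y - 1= y*(10*s + 20)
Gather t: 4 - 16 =-12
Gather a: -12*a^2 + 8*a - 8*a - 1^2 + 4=3 - 12*a^2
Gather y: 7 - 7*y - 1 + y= 6 - 6*y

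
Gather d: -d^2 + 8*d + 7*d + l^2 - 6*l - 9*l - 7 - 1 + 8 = -d^2 + 15*d + l^2 - 15*l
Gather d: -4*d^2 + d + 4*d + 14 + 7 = -4*d^2 + 5*d + 21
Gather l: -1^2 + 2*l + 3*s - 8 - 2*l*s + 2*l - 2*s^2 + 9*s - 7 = l*(4 - 2*s) - 2*s^2 + 12*s - 16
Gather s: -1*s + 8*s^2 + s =8*s^2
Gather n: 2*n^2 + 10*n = 2*n^2 + 10*n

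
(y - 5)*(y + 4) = y^2 - y - 20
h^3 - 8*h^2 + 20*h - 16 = (h - 4)*(h - 2)^2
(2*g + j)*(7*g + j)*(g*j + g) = 14*g^3*j + 14*g^3 + 9*g^2*j^2 + 9*g^2*j + g*j^3 + g*j^2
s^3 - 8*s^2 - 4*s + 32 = (s - 8)*(s - 2)*(s + 2)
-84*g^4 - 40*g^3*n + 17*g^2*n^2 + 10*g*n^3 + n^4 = (-2*g + n)*(2*g + n)*(3*g + n)*(7*g + n)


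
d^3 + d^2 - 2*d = d*(d - 1)*(d + 2)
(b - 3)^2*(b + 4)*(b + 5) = b^4 + 3*b^3 - 25*b^2 - 39*b + 180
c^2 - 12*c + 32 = (c - 8)*(c - 4)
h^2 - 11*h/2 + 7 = (h - 7/2)*(h - 2)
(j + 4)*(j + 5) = j^2 + 9*j + 20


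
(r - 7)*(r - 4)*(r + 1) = r^3 - 10*r^2 + 17*r + 28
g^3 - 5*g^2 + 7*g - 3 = (g - 3)*(g - 1)^2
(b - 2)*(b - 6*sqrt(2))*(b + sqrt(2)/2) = b^3 - 11*sqrt(2)*b^2/2 - 2*b^2 - 6*b + 11*sqrt(2)*b + 12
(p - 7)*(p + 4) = p^2 - 3*p - 28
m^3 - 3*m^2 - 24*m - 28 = (m - 7)*(m + 2)^2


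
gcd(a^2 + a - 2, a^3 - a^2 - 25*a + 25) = a - 1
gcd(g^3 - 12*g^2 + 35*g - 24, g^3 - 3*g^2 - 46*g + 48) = g^2 - 9*g + 8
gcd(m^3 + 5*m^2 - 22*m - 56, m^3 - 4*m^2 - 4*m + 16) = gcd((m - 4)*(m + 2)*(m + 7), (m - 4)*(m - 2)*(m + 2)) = m^2 - 2*m - 8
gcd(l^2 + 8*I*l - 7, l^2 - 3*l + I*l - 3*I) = l + I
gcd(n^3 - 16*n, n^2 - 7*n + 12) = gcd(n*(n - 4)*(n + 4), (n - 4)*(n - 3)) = n - 4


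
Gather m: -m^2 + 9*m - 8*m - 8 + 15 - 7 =-m^2 + m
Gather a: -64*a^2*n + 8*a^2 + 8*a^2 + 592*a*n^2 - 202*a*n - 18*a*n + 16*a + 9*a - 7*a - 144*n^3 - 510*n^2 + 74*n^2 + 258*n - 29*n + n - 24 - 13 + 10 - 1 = a^2*(16 - 64*n) + a*(592*n^2 - 220*n + 18) - 144*n^3 - 436*n^2 + 230*n - 28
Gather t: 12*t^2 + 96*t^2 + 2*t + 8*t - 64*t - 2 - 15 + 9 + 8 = 108*t^2 - 54*t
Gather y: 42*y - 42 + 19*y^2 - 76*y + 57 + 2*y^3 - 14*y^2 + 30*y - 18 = 2*y^3 + 5*y^2 - 4*y - 3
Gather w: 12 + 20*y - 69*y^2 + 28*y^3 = 28*y^3 - 69*y^2 + 20*y + 12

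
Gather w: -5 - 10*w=-10*w - 5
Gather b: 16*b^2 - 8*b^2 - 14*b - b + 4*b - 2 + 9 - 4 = 8*b^2 - 11*b + 3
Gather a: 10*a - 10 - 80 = 10*a - 90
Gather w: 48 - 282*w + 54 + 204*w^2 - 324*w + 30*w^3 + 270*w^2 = 30*w^3 + 474*w^2 - 606*w + 102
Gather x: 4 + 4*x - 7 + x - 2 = 5*x - 5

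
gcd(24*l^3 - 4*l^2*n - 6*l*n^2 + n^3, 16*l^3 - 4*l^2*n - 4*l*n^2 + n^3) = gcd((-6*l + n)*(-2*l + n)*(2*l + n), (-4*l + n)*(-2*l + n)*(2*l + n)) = 4*l^2 - n^2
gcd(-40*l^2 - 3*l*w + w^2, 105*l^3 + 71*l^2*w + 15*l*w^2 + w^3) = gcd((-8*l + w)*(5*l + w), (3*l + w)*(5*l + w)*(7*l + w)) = 5*l + w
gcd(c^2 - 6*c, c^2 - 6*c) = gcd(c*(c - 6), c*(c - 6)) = c^2 - 6*c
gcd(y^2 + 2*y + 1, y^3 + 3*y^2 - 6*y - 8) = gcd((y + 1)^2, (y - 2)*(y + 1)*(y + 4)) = y + 1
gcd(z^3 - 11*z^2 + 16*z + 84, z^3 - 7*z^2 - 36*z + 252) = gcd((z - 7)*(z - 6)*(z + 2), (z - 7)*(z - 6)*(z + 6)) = z^2 - 13*z + 42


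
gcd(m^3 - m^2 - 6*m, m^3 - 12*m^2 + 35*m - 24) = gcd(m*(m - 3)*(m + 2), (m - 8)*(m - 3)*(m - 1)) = m - 3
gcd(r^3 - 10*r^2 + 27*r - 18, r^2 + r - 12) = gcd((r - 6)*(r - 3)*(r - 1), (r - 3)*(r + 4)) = r - 3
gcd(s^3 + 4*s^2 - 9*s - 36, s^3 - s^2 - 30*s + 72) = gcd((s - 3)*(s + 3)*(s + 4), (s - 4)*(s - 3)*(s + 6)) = s - 3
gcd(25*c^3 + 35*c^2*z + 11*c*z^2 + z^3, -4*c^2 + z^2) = 1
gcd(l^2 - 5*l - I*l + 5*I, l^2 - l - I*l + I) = l - I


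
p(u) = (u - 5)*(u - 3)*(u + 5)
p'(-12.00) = 479.00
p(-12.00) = -1785.00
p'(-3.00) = 20.00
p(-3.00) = 96.00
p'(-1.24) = -12.95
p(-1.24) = 99.48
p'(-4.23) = 54.06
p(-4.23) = 51.38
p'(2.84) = -17.84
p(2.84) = 2.71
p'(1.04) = -28.00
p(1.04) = 46.88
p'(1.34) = -27.65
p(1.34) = 38.52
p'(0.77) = -27.84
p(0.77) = 54.43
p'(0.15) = -25.83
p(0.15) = 71.19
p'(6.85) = 74.67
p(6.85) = 84.40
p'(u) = (u - 5)*(u - 3) + (u - 5)*(u + 5) + (u - 3)*(u + 5)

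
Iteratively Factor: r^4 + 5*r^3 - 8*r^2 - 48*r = (r + 4)*(r^3 + r^2 - 12*r) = (r + 4)^2*(r^2 - 3*r) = (r - 3)*(r + 4)^2*(r)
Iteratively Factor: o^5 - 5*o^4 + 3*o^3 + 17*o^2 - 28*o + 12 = (o - 3)*(o^4 - 2*o^3 - 3*o^2 + 8*o - 4) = (o - 3)*(o + 2)*(o^3 - 4*o^2 + 5*o - 2) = (o - 3)*(o - 1)*(o + 2)*(o^2 - 3*o + 2) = (o - 3)*(o - 1)^2*(o + 2)*(o - 2)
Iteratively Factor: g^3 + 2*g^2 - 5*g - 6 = (g - 2)*(g^2 + 4*g + 3) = (g - 2)*(g + 3)*(g + 1)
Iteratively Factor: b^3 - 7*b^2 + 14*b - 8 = (b - 4)*(b^2 - 3*b + 2) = (b - 4)*(b - 2)*(b - 1)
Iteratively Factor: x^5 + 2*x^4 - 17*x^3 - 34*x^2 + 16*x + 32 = (x - 4)*(x^4 + 6*x^3 + 7*x^2 - 6*x - 8) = (x - 4)*(x + 4)*(x^3 + 2*x^2 - x - 2) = (x - 4)*(x + 1)*(x + 4)*(x^2 + x - 2) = (x - 4)*(x - 1)*(x + 1)*(x + 4)*(x + 2)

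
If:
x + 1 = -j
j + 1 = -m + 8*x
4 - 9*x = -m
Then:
No Solution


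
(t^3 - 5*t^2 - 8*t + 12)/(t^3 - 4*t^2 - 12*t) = (t - 1)/t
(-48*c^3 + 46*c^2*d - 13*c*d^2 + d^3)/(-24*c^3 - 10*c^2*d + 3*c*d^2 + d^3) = (16*c^2 - 10*c*d + d^2)/(8*c^2 + 6*c*d + d^2)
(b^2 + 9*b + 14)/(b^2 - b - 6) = (b + 7)/(b - 3)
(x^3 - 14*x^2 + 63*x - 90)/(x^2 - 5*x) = x - 9 + 18/x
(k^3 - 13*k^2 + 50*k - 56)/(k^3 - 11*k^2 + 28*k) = (k - 2)/k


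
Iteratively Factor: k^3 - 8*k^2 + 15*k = (k - 3)*(k^2 - 5*k) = k*(k - 3)*(k - 5)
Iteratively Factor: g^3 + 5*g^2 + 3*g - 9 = (g - 1)*(g^2 + 6*g + 9) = (g - 1)*(g + 3)*(g + 3)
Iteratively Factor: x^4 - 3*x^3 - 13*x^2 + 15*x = (x)*(x^3 - 3*x^2 - 13*x + 15) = x*(x - 1)*(x^2 - 2*x - 15) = x*(x - 5)*(x - 1)*(x + 3)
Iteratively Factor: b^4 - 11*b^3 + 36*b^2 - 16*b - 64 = (b - 4)*(b^3 - 7*b^2 + 8*b + 16) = (b - 4)*(b + 1)*(b^2 - 8*b + 16) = (b - 4)^2*(b + 1)*(b - 4)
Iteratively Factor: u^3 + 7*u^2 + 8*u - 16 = (u - 1)*(u^2 + 8*u + 16) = (u - 1)*(u + 4)*(u + 4)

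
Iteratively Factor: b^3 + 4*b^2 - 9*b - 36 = (b + 3)*(b^2 + b - 12) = (b + 3)*(b + 4)*(b - 3)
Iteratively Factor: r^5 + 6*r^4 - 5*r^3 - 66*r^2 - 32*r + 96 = (r + 4)*(r^4 + 2*r^3 - 13*r^2 - 14*r + 24) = (r - 3)*(r + 4)*(r^3 + 5*r^2 + 2*r - 8) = (r - 3)*(r - 1)*(r + 4)*(r^2 + 6*r + 8) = (r - 3)*(r - 1)*(r + 2)*(r + 4)*(r + 4)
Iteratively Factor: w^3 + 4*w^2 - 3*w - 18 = (w - 2)*(w^2 + 6*w + 9) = (w - 2)*(w + 3)*(w + 3)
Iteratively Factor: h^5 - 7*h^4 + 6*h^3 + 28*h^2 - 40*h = (h - 2)*(h^4 - 5*h^3 - 4*h^2 + 20*h) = (h - 5)*(h - 2)*(h^3 - 4*h) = h*(h - 5)*(h - 2)*(h^2 - 4) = h*(h - 5)*(h - 2)^2*(h + 2)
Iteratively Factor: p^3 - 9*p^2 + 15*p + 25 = (p - 5)*(p^2 - 4*p - 5) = (p - 5)*(p + 1)*(p - 5)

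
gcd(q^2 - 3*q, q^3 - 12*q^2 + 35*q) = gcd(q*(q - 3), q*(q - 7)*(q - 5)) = q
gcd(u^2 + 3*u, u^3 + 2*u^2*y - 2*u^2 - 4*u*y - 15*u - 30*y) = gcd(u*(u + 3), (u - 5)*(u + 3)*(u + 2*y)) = u + 3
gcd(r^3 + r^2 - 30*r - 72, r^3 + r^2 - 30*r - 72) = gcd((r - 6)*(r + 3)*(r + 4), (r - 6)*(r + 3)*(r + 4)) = r^3 + r^2 - 30*r - 72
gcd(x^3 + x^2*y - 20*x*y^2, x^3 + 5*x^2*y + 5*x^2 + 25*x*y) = x^2 + 5*x*y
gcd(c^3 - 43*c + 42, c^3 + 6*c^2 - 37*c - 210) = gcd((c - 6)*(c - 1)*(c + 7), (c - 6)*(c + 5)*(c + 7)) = c^2 + c - 42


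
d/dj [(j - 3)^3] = 3*(j - 3)^2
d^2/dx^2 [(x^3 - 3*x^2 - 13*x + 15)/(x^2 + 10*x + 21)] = 192/(x^3 + 21*x^2 + 147*x + 343)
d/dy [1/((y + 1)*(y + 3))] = 2*(-y - 2)/(y^4 + 8*y^3 + 22*y^2 + 24*y + 9)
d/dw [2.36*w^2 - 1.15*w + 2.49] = 4.72*w - 1.15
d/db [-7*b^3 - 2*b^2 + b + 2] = -21*b^2 - 4*b + 1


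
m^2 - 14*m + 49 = (m - 7)^2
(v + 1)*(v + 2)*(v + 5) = v^3 + 8*v^2 + 17*v + 10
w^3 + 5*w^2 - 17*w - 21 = (w - 3)*(w + 1)*(w + 7)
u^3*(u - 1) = u^4 - u^3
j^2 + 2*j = j*(j + 2)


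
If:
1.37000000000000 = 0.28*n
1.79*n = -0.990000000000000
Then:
No Solution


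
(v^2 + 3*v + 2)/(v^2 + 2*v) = (v + 1)/v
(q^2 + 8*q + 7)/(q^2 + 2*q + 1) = (q + 7)/(q + 1)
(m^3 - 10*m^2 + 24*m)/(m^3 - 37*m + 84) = m*(m - 6)/(m^2 + 4*m - 21)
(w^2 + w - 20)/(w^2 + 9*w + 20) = (w - 4)/(w + 4)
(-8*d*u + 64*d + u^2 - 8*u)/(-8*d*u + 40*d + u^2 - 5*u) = (u - 8)/(u - 5)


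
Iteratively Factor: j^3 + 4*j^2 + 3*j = (j + 3)*(j^2 + j) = (j + 1)*(j + 3)*(j)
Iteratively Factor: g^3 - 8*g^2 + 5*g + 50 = (g - 5)*(g^2 - 3*g - 10) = (g - 5)^2*(g + 2)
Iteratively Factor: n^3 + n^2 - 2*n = (n)*(n^2 + n - 2) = n*(n - 1)*(n + 2)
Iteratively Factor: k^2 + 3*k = (k)*(k + 3)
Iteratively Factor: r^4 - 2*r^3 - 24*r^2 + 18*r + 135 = (r + 3)*(r^3 - 5*r^2 - 9*r + 45) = (r + 3)^2*(r^2 - 8*r + 15) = (r - 3)*(r + 3)^2*(r - 5)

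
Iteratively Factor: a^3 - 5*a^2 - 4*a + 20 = (a + 2)*(a^2 - 7*a + 10) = (a - 2)*(a + 2)*(a - 5)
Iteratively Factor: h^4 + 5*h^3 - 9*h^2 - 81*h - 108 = (h + 3)*(h^3 + 2*h^2 - 15*h - 36) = (h - 4)*(h + 3)*(h^2 + 6*h + 9) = (h - 4)*(h + 3)^2*(h + 3)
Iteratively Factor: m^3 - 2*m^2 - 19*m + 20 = (m + 4)*(m^2 - 6*m + 5) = (m - 5)*(m + 4)*(m - 1)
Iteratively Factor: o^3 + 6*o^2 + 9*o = (o)*(o^2 + 6*o + 9) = o*(o + 3)*(o + 3)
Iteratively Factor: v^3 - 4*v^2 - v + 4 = (v + 1)*(v^2 - 5*v + 4) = (v - 4)*(v + 1)*(v - 1)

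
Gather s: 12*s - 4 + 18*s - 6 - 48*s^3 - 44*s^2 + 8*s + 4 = -48*s^3 - 44*s^2 + 38*s - 6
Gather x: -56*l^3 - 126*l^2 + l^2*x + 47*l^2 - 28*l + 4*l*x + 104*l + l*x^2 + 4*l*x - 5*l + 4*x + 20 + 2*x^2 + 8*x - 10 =-56*l^3 - 79*l^2 + 71*l + x^2*(l + 2) + x*(l^2 + 8*l + 12) + 10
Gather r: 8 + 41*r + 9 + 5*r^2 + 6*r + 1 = 5*r^2 + 47*r + 18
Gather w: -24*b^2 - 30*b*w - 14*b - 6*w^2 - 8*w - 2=-24*b^2 - 14*b - 6*w^2 + w*(-30*b - 8) - 2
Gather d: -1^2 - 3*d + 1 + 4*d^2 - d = 4*d^2 - 4*d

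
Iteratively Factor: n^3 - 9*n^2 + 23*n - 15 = (n - 3)*(n^2 - 6*n + 5) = (n - 3)*(n - 1)*(n - 5)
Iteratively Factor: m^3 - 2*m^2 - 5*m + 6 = (m - 3)*(m^2 + m - 2) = (m - 3)*(m - 1)*(m + 2)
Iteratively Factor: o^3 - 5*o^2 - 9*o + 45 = (o - 5)*(o^2 - 9) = (o - 5)*(o + 3)*(o - 3)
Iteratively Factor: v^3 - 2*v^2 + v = (v)*(v^2 - 2*v + 1) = v*(v - 1)*(v - 1)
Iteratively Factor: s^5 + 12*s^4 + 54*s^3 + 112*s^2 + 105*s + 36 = (s + 3)*(s^4 + 9*s^3 + 27*s^2 + 31*s + 12) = (s + 3)*(s + 4)*(s^3 + 5*s^2 + 7*s + 3) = (s + 1)*(s + 3)*(s + 4)*(s^2 + 4*s + 3) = (s + 1)*(s + 3)^2*(s + 4)*(s + 1)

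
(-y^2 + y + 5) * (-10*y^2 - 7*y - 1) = 10*y^4 - 3*y^3 - 56*y^2 - 36*y - 5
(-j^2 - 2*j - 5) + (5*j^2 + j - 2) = 4*j^2 - j - 7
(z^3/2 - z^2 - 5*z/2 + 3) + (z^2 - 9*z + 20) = z^3/2 - 23*z/2 + 23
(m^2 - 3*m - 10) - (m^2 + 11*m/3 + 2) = -20*m/3 - 12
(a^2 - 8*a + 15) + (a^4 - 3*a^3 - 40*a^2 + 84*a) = a^4 - 3*a^3 - 39*a^2 + 76*a + 15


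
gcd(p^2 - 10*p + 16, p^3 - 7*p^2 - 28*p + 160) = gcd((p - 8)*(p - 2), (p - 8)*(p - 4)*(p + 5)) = p - 8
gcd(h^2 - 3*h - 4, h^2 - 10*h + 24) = h - 4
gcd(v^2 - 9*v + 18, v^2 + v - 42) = v - 6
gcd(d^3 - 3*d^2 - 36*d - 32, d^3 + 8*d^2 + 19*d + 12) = d^2 + 5*d + 4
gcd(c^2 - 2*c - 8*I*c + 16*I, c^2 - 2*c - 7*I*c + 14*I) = c - 2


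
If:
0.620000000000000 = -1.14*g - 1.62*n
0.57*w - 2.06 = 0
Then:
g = -1.42105263157895*n - 0.543859649122807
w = 3.61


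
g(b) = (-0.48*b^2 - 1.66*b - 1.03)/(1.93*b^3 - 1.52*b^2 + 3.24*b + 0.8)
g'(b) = (-0.96*b - 1.66)/(1.93*b^3 - 1.52*b^2 + 3.24*b + 0.8) + (-5.79*b^2 + 3.04*b - 3.24)*(-0.48*b^2 - 1.66*b - 1.03)/(1.93*b^3 - 1.52*b^2 + 3.24*b + 0.8)^2 = (0.9264*b^4 + 6.4076*b^3 + 1.8853*b^2 - 3.8992*b + 2.0092)/(3.7249*b^6 - 5.8672*b^5 + 14.8168*b^4 - 6.7616*b^3 + 8.0656*b^2 + 5.184*b + 0.64)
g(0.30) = -0.93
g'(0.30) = 0.42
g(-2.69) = 0.00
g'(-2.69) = -0.02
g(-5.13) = 0.02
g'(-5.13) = -0.00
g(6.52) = -0.07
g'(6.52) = 0.01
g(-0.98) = -0.02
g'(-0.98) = 0.08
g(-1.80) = -0.02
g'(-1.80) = -0.03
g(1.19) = -0.64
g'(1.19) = 0.38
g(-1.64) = -0.02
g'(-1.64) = -0.03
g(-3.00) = 0.00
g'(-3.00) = -0.01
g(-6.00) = 0.02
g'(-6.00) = -0.00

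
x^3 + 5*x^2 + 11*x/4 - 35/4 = (x - 1)*(x + 5/2)*(x + 7/2)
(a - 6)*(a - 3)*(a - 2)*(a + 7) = a^4 - 4*a^3 - 41*a^2 + 216*a - 252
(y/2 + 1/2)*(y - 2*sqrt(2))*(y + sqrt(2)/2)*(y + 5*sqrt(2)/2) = y^4/2 + y^3/2 + sqrt(2)*y^3/2 - 19*y^2/4 + sqrt(2)*y^2/2 - 19*y/4 - 5*sqrt(2)*y/2 - 5*sqrt(2)/2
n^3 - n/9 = n*(n - 1/3)*(n + 1/3)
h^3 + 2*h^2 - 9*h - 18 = (h - 3)*(h + 2)*(h + 3)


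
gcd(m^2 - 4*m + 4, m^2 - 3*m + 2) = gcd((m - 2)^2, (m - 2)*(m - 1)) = m - 2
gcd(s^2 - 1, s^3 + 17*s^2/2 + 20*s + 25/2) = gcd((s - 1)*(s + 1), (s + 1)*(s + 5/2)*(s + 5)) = s + 1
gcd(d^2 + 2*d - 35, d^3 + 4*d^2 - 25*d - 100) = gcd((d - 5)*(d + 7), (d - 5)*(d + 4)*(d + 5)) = d - 5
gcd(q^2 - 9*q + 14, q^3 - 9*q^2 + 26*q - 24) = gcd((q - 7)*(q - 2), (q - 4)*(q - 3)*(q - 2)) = q - 2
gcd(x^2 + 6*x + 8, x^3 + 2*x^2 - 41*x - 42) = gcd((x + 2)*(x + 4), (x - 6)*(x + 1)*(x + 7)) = 1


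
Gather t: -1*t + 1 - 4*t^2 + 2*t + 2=-4*t^2 + t + 3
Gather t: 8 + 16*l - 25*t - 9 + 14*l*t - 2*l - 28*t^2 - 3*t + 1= 14*l - 28*t^2 + t*(14*l - 28)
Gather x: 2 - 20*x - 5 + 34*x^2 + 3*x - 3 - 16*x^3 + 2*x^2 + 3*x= -16*x^3 + 36*x^2 - 14*x - 6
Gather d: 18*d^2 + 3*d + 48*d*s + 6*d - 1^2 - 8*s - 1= 18*d^2 + d*(48*s + 9) - 8*s - 2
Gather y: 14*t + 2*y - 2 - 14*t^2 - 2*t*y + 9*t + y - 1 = -14*t^2 + 23*t + y*(3 - 2*t) - 3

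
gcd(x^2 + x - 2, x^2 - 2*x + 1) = x - 1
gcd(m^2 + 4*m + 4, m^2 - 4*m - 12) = m + 2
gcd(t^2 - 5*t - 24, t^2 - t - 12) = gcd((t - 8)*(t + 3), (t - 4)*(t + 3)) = t + 3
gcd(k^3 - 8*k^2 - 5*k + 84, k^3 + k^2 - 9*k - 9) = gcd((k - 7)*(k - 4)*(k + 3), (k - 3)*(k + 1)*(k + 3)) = k + 3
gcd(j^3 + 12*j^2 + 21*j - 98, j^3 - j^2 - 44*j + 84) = j^2 + 5*j - 14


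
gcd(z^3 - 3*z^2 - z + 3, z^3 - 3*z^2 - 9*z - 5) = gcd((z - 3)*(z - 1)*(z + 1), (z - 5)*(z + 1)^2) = z + 1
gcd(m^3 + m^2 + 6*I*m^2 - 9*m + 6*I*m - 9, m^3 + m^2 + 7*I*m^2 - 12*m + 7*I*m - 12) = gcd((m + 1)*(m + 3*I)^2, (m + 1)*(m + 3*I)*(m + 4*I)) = m^2 + m*(1 + 3*I) + 3*I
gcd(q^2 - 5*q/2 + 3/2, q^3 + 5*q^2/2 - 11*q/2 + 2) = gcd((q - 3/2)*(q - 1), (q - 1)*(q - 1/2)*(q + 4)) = q - 1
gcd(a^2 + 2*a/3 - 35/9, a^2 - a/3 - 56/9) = a + 7/3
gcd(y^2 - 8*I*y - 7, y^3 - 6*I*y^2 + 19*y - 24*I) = y - I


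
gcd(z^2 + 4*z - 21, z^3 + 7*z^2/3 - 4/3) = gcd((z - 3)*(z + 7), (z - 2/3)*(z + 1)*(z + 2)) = 1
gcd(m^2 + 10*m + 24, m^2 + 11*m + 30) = m + 6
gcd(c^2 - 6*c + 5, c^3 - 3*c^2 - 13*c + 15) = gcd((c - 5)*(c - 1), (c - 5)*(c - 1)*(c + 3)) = c^2 - 6*c + 5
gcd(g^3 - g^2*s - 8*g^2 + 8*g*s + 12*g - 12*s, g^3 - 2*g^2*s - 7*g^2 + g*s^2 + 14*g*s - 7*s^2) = -g + s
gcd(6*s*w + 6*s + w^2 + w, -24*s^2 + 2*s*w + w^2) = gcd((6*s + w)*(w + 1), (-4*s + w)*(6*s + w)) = 6*s + w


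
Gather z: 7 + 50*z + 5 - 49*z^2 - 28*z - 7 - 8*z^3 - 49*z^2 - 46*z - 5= -8*z^3 - 98*z^2 - 24*z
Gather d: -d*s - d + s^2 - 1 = d*(-s - 1) + s^2 - 1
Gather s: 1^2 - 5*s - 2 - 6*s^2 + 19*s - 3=-6*s^2 + 14*s - 4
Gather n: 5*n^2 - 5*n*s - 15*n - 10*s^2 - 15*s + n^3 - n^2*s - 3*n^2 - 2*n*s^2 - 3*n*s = n^3 + n^2*(2 - s) + n*(-2*s^2 - 8*s - 15) - 10*s^2 - 15*s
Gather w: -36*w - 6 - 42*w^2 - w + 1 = -42*w^2 - 37*w - 5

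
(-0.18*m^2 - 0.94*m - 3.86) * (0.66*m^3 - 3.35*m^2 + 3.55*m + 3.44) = -0.1188*m^5 - 0.0174*m^4 - 0.0376*m^3 + 8.9748*m^2 - 16.9366*m - 13.2784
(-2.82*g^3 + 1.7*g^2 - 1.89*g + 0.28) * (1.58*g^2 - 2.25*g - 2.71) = -4.4556*g^5 + 9.031*g^4 + 0.831*g^3 + 0.0878999999999994*g^2 + 4.4919*g - 0.7588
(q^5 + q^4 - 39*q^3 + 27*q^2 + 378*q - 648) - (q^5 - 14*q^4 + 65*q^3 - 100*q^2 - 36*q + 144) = 15*q^4 - 104*q^3 + 127*q^2 + 414*q - 792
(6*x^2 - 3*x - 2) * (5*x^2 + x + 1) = 30*x^4 - 9*x^3 - 7*x^2 - 5*x - 2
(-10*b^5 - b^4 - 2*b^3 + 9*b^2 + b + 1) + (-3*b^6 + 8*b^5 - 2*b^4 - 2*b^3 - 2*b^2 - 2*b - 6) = -3*b^6 - 2*b^5 - 3*b^4 - 4*b^3 + 7*b^2 - b - 5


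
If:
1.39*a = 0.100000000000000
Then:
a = 0.07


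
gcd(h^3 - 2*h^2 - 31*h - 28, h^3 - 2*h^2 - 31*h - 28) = h^3 - 2*h^2 - 31*h - 28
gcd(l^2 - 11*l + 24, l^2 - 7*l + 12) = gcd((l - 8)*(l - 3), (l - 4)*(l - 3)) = l - 3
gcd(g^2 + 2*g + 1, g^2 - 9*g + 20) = 1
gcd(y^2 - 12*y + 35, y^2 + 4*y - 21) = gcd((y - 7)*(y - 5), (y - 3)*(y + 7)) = 1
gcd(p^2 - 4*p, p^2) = p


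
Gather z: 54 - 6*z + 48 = 102 - 6*z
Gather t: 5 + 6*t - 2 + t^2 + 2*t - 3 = t^2 + 8*t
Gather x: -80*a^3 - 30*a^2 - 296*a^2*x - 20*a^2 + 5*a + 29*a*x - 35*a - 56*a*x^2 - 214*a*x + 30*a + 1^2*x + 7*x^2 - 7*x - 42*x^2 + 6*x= -80*a^3 - 50*a^2 + x^2*(-56*a - 35) + x*(-296*a^2 - 185*a)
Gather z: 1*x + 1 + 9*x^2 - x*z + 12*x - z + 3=9*x^2 + 13*x + z*(-x - 1) + 4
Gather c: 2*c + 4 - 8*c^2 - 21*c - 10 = -8*c^2 - 19*c - 6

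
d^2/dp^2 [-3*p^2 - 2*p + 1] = -6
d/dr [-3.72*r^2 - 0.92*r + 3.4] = -7.44*r - 0.92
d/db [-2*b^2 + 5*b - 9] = 5 - 4*b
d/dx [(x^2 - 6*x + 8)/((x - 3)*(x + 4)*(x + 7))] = (-x^4 + 12*x^3 + 19*x^2 - 296*x + 544)/(x^6 + 16*x^5 + 54*x^4 - 248*x^3 - 1319*x^2 + 840*x + 7056)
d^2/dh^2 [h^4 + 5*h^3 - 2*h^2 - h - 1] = 12*h^2 + 30*h - 4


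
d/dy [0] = 0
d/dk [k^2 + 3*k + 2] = 2*k + 3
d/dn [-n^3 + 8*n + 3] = 8 - 3*n^2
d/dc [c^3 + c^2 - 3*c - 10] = 3*c^2 + 2*c - 3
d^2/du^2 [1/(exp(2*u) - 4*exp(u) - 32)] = 4*((1 - exp(u))*(-exp(2*u) + 4*exp(u) + 32) - 2*(exp(u) - 2)^2*exp(u))*exp(u)/(-exp(2*u) + 4*exp(u) + 32)^3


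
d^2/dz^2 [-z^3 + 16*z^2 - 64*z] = 32 - 6*z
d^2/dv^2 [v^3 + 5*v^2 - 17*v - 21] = 6*v + 10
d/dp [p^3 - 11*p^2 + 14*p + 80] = 3*p^2 - 22*p + 14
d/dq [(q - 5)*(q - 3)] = 2*q - 8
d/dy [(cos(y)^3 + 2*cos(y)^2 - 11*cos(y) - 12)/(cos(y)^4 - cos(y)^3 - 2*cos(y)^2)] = (cos(y)^3 + 2*cos(y)^2 - 38*cos(y) + 48)*sin(y)/((cos(y) - 2)^2*cos(y)^3)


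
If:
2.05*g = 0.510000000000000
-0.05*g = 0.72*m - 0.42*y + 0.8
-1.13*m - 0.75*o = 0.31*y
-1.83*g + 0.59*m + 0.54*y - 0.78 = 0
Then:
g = 0.25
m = 0.13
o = -1.08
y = 2.15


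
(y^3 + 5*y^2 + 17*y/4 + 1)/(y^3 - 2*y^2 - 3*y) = (y^3 + 5*y^2 + 17*y/4 + 1)/(y*(y^2 - 2*y - 3))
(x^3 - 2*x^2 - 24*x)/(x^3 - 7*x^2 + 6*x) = (x + 4)/(x - 1)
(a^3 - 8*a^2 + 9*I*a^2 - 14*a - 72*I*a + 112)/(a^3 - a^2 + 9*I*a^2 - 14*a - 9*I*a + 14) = (a - 8)/(a - 1)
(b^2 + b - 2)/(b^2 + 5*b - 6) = (b + 2)/(b + 6)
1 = 1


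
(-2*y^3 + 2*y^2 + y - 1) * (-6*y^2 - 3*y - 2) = 12*y^5 - 6*y^4 - 8*y^3 - y^2 + y + 2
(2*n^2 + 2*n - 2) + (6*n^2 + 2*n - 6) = 8*n^2 + 4*n - 8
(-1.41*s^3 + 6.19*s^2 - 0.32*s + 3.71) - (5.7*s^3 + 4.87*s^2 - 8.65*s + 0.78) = -7.11*s^3 + 1.32*s^2 + 8.33*s + 2.93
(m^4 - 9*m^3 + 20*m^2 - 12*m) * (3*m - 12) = 3*m^5 - 39*m^4 + 168*m^3 - 276*m^2 + 144*m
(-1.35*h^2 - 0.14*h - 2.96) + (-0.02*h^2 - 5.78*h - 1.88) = -1.37*h^2 - 5.92*h - 4.84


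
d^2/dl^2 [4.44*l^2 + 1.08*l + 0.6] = 8.88000000000000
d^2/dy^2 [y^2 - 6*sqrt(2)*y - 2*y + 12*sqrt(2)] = 2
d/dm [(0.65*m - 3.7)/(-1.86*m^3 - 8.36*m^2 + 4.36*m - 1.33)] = (2.418*m^3 - 15.212*m^2 - 61.864*m + 15.2675)/(3.4596*m^6 + 31.0992*m^5 + 53.6704*m^4 - 67.9516*m^3 + 41.2472*m^2 - 11.5976*m + 1.7689)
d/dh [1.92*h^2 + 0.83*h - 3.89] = 3.84*h + 0.83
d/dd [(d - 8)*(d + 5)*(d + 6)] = 3*d^2 + 6*d - 58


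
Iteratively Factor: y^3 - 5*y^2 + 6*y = (y)*(y^2 - 5*y + 6) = y*(y - 2)*(y - 3)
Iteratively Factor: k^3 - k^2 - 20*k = (k)*(k^2 - k - 20) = k*(k - 5)*(k + 4)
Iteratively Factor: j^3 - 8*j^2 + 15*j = (j - 3)*(j^2 - 5*j) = j*(j - 3)*(j - 5)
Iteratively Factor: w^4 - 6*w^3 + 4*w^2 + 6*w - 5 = (w - 1)*(w^3 - 5*w^2 - w + 5) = (w - 1)^2*(w^2 - 4*w - 5) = (w - 1)^2*(w + 1)*(w - 5)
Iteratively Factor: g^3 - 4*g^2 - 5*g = (g + 1)*(g^2 - 5*g) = (g - 5)*(g + 1)*(g)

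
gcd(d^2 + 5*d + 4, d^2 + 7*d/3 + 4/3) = d + 1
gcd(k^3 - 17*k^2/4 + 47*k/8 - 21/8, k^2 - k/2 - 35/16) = k - 7/4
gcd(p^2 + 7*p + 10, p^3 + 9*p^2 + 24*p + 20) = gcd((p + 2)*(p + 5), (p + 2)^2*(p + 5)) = p^2 + 7*p + 10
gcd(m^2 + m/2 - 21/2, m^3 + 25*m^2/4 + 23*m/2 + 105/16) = m + 7/2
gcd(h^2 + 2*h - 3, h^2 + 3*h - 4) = h - 1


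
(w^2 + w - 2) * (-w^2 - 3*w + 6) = -w^4 - 4*w^3 + 5*w^2 + 12*w - 12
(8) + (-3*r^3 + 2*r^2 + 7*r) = -3*r^3 + 2*r^2 + 7*r + 8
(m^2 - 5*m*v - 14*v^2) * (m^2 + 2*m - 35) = m^4 - 5*m^3*v + 2*m^3 - 14*m^2*v^2 - 10*m^2*v - 35*m^2 - 28*m*v^2 + 175*m*v + 490*v^2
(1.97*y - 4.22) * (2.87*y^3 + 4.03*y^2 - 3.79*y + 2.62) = 5.6539*y^4 - 4.1723*y^3 - 24.4729*y^2 + 21.1552*y - 11.0564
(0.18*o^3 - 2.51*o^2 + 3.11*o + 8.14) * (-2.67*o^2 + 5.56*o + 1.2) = -0.4806*o^5 + 7.7025*o^4 - 22.0433*o^3 - 7.4542*o^2 + 48.9904*o + 9.768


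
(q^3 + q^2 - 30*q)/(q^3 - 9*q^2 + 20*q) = (q + 6)/(q - 4)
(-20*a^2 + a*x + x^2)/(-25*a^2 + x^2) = (-4*a + x)/(-5*a + x)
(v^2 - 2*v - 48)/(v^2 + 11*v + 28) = (v^2 - 2*v - 48)/(v^2 + 11*v + 28)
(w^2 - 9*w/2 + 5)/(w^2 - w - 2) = (w - 5/2)/(w + 1)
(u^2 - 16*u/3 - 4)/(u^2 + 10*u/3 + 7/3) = (3*u^2 - 16*u - 12)/(3*u^2 + 10*u + 7)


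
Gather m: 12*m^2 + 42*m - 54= 12*m^2 + 42*m - 54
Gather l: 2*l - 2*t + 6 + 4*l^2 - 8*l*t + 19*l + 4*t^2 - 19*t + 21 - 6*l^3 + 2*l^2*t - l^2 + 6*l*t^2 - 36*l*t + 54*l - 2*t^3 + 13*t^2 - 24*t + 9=-6*l^3 + l^2*(2*t + 3) + l*(6*t^2 - 44*t + 75) - 2*t^3 + 17*t^2 - 45*t + 36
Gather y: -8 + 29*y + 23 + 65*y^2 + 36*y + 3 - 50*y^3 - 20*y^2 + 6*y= -50*y^3 + 45*y^2 + 71*y + 18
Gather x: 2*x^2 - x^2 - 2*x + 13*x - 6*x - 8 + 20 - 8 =x^2 + 5*x + 4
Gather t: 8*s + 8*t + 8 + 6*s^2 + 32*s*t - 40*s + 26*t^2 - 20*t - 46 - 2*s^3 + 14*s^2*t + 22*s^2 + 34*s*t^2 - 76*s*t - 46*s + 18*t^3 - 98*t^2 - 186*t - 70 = -2*s^3 + 28*s^2 - 78*s + 18*t^3 + t^2*(34*s - 72) + t*(14*s^2 - 44*s - 198) - 108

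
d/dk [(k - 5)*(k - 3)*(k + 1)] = 3*k^2 - 14*k + 7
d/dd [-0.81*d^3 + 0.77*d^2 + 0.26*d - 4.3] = -2.43*d^2 + 1.54*d + 0.26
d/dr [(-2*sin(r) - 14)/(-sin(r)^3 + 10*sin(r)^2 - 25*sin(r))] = 2*(-21*sin(r) + cos(2*r) + 34)*cos(r)/((sin(r) - 5)^3*sin(r)^2)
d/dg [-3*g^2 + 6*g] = 6 - 6*g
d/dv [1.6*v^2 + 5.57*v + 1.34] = 3.2*v + 5.57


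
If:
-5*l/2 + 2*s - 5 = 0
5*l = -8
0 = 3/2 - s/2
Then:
No Solution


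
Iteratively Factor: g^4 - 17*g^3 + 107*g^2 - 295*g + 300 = (g - 3)*(g^3 - 14*g^2 + 65*g - 100) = (g - 5)*(g - 3)*(g^2 - 9*g + 20) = (g - 5)^2*(g - 3)*(g - 4)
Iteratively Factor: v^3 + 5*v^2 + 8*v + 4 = (v + 1)*(v^2 + 4*v + 4) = (v + 1)*(v + 2)*(v + 2)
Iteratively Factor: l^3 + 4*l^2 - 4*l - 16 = (l + 2)*(l^2 + 2*l - 8) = (l + 2)*(l + 4)*(l - 2)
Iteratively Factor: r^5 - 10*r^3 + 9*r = (r + 1)*(r^4 - r^3 - 9*r^2 + 9*r) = r*(r + 1)*(r^3 - r^2 - 9*r + 9) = r*(r - 3)*(r + 1)*(r^2 + 2*r - 3) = r*(r - 3)*(r + 1)*(r + 3)*(r - 1)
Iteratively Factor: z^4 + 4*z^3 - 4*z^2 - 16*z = (z)*(z^3 + 4*z^2 - 4*z - 16) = z*(z - 2)*(z^2 + 6*z + 8) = z*(z - 2)*(z + 4)*(z + 2)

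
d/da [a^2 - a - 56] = 2*a - 1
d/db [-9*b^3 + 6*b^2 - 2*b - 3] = -27*b^2 + 12*b - 2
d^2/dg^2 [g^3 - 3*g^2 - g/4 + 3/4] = 6*g - 6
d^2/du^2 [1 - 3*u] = 0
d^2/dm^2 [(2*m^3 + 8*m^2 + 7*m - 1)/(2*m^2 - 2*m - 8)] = (25*m^3 + 117*m^2 + 183*m + 95)/(m^6 - 3*m^5 - 9*m^4 + 23*m^3 + 36*m^2 - 48*m - 64)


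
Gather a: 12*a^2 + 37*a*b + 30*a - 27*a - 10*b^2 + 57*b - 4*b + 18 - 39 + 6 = 12*a^2 + a*(37*b + 3) - 10*b^2 + 53*b - 15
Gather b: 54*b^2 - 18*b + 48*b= 54*b^2 + 30*b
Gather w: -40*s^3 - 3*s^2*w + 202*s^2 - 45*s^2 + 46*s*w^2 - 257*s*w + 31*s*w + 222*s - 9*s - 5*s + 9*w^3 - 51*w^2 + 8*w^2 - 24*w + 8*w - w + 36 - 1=-40*s^3 + 157*s^2 + 208*s + 9*w^3 + w^2*(46*s - 43) + w*(-3*s^2 - 226*s - 17) + 35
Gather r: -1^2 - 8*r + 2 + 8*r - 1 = 0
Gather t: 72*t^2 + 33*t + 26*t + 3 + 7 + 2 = 72*t^2 + 59*t + 12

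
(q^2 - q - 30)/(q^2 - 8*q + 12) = (q + 5)/(q - 2)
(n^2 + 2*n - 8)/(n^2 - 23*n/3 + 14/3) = 3*(n^2 + 2*n - 8)/(3*n^2 - 23*n + 14)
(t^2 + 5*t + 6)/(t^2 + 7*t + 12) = (t + 2)/(t + 4)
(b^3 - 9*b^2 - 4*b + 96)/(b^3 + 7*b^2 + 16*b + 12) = (b^2 - 12*b + 32)/(b^2 + 4*b + 4)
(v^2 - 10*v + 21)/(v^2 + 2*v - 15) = (v - 7)/(v + 5)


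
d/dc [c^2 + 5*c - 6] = 2*c + 5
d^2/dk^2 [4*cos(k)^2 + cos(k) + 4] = -cos(k) - 8*cos(2*k)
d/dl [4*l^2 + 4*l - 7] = 8*l + 4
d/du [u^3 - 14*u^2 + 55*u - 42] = 3*u^2 - 28*u + 55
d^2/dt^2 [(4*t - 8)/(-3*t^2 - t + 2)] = 8*(-(t - 2)*(6*t + 1)^2 + (9*t - 5)*(3*t^2 + t - 2))/(3*t^2 + t - 2)^3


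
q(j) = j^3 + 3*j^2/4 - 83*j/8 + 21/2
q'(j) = 3*j^2 + 3*j/2 - 83/8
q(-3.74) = 7.48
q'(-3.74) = 25.98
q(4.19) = 53.76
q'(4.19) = 48.58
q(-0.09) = 11.44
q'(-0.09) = -10.49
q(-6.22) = -136.59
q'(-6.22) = 96.36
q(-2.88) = 22.71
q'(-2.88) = 10.19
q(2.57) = 5.76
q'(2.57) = 13.29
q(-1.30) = 23.06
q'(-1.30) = -7.26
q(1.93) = 0.46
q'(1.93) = 3.69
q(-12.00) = -1485.00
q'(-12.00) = 403.62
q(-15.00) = -3040.12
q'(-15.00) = 642.12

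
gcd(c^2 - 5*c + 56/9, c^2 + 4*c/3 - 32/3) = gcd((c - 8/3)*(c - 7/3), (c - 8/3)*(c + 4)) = c - 8/3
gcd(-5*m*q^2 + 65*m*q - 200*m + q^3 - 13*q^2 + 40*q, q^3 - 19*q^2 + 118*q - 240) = q^2 - 13*q + 40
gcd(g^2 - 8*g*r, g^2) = g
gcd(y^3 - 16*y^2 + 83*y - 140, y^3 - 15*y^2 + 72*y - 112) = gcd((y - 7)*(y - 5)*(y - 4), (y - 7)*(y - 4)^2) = y^2 - 11*y + 28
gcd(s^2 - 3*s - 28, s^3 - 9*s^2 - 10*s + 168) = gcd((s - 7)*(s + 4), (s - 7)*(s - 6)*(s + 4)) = s^2 - 3*s - 28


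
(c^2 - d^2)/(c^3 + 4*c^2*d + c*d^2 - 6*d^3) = (c + d)/(c^2 + 5*c*d + 6*d^2)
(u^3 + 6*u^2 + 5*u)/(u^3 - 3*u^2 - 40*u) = (u + 1)/(u - 8)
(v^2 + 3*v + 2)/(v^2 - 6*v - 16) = (v + 1)/(v - 8)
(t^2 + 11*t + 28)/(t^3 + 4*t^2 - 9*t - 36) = (t + 7)/(t^2 - 9)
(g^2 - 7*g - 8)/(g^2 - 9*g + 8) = (g + 1)/(g - 1)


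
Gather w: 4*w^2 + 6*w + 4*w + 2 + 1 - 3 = 4*w^2 + 10*w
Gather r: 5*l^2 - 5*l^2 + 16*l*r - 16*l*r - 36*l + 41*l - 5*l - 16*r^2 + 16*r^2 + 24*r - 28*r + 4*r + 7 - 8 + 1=0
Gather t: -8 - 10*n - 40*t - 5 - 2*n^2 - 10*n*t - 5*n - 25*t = -2*n^2 - 15*n + t*(-10*n - 65) - 13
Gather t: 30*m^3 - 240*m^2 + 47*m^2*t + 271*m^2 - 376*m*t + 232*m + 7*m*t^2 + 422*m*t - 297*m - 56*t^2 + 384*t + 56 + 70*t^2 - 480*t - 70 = 30*m^3 + 31*m^2 - 65*m + t^2*(7*m + 14) + t*(47*m^2 + 46*m - 96) - 14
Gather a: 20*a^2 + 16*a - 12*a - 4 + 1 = 20*a^2 + 4*a - 3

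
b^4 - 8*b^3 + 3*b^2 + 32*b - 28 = (b - 7)*(b - 2)*(b - 1)*(b + 2)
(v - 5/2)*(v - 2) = v^2 - 9*v/2 + 5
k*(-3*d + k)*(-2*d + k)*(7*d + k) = 42*d^3*k - 29*d^2*k^2 + 2*d*k^3 + k^4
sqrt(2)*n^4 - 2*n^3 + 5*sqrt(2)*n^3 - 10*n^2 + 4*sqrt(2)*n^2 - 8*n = n*(n + 4)*(n - sqrt(2))*(sqrt(2)*n + sqrt(2))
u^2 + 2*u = u*(u + 2)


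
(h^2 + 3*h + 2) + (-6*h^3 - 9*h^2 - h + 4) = -6*h^3 - 8*h^2 + 2*h + 6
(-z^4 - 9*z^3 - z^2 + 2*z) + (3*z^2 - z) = -z^4 - 9*z^3 + 2*z^2 + z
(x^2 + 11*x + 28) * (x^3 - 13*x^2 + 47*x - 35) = x^5 - 2*x^4 - 68*x^3 + 118*x^2 + 931*x - 980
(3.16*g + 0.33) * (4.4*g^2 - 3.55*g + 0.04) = 13.904*g^3 - 9.766*g^2 - 1.0451*g + 0.0132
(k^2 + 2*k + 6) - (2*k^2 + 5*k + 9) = -k^2 - 3*k - 3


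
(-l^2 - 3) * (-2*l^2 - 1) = 2*l^4 + 7*l^2 + 3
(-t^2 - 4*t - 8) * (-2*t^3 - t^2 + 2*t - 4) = 2*t^5 + 9*t^4 + 18*t^3 + 4*t^2 + 32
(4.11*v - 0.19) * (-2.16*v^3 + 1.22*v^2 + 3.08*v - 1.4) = -8.8776*v^4 + 5.4246*v^3 + 12.427*v^2 - 6.3392*v + 0.266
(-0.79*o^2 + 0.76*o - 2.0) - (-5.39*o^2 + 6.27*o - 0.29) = 4.6*o^2 - 5.51*o - 1.71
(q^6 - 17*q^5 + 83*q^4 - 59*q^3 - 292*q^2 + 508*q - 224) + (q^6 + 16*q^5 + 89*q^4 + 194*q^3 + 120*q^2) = 2*q^6 - q^5 + 172*q^4 + 135*q^3 - 172*q^2 + 508*q - 224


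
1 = 1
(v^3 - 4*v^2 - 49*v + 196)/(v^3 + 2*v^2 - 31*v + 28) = (v - 7)/(v - 1)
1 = 1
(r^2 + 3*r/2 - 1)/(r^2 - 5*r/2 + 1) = (r + 2)/(r - 2)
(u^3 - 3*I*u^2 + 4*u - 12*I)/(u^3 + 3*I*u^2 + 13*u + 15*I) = (u^2 + 4)/(u^2 + 6*I*u - 5)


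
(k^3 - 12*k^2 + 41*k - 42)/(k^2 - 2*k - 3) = (k^2 - 9*k + 14)/(k + 1)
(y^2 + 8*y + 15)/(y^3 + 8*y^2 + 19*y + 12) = (y + 5)/(y^2 + 5*y + 4)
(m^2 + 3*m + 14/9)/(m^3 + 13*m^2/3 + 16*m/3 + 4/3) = (9*m^2 + 27*m + 14)/(3*(3*m^3 + 13*m^2 + 16*m + 4))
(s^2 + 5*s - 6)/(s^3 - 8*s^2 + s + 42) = (s^2 + 5*s - 6)/(s^3 - 8*s^2 + s + 42)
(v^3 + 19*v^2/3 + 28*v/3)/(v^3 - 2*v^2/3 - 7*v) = (v + 4)/(v - 3)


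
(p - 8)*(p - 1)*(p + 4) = p^3 - 5*p^2 - 28*p + 32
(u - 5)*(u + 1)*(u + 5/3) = u^3 - 7*u^2/3 - 35*u/3 - 25/3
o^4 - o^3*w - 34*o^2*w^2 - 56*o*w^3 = o*(o - 7*w)*(o + 2*w)*(o + 4*w)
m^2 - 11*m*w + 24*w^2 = (m - 8*w)*(m - 3*w)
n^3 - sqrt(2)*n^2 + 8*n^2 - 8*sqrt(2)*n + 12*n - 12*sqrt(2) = (n + 2)*(n + 6)*(n - sqrt(2))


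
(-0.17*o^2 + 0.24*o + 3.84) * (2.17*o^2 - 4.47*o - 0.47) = -0.3689*o^4 + 1.2807*o^3 + 7.3399*o^2 - 17.2776*o - 1.8048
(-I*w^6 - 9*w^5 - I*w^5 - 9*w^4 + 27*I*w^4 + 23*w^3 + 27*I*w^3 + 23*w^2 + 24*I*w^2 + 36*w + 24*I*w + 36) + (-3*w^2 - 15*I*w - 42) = -I*w^6 - 9*w^5 - I*w^5 - 9*w^4 + 27*I*w^4 + 23*w^3 + 27*I*w^3 + 20*w^2 + 24*I*w^2 + 36*w + 9*I*w - 6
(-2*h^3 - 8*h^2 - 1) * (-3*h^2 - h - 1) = 6*h^5 + 26*h^4 + 10*h^3 + 11*h^2 + h + 1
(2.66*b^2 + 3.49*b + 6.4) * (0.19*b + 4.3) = 0.5054*b^3 + 12.1011*b^2 + 16.223*b + 27.52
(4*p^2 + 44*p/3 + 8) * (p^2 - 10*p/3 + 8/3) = 4*p^4 + 4*p^3/3 - 272*p^2/9 + 112*p/9 + 64/3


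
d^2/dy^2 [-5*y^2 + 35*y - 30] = -10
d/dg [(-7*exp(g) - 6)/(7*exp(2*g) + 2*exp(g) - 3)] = (49*exp(2*g) + 84*exp(g) + 33)*exp(g)/(49*exp(4*g) + 28*exp(3*g) - 38*exp(2*g) - 12*exp(g) + 9)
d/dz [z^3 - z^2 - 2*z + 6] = 3*z^2 - 2*z - 2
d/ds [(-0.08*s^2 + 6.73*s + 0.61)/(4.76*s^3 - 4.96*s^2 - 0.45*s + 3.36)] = (0.3808*s^4 - 64.0696*s^3 + 24.706*s^2 + 5.5136*s + 22.8873)/(22.6576*s^6 - 47.2192*s^5 + 20.3176*s^4 + 36.4512*s^3 - 33.1287*s^2 - 3.024*s + 11.2896)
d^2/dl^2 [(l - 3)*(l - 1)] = 2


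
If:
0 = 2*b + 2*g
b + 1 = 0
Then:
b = -1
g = 1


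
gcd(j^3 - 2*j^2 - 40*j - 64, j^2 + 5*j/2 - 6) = j + 4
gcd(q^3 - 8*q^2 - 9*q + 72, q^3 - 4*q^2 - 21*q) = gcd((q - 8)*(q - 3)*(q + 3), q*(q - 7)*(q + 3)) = q + 3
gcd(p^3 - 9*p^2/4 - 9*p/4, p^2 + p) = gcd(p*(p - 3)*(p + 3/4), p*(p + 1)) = p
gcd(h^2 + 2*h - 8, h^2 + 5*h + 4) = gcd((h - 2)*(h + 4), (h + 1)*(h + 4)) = h + 4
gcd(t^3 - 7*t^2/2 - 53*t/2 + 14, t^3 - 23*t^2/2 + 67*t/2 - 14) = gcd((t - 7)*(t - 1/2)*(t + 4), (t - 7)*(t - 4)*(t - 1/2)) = t^2 - 15*t/2 + 7/2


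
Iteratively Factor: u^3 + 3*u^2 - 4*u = (u + 4)*(u^2 - u) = u*(u + 4)*(u - 1)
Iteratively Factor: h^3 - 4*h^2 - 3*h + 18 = (h - 3)*(h^2 - h - 6) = (h - 3)^2*(h + 2)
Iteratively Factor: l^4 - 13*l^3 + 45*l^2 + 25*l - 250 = (l - 5)*(l^3 - 8*l^2 + 5*l + 50) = (l - 5)*(l + 2)*(l^2 - 10*l + 25) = (l - 5)^2*(l + 2)*(l - 5)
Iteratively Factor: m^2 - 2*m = (m - 2)*(m)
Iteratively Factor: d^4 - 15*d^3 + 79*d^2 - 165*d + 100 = (d - 5)*(d^3 - 10*d^2 + 29*d - 20) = (d - 5)^2*(d^2 - 5*d + 4) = (d - 5)^2*(d - 4)*(d - 1)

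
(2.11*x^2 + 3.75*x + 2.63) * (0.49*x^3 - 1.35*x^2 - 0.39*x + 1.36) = 1.0339*x^5 - 1.011*x^4 - 4.5967*x^3 - 2.1434*x^2 + 4.0743*x + 3.5768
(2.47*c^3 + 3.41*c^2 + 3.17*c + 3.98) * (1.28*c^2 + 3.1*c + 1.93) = 3.1616*c^5 + 12.0218*c^4 + 19.3957*c^3 + 21.5027*c^2 + 18.4561*c + 7.6814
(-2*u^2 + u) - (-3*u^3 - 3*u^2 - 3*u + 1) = 3*u^3 + u^2 + 4*u - 1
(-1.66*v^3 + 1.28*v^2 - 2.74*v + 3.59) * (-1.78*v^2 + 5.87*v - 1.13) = 2.9548*v^5 - 12.0226*v^4 + 14.2666*v^3 - 23.9204*v^2 + 24.1695*v - 4.0567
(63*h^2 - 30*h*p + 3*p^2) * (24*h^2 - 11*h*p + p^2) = 1512*h^4 - 1413*h^3*p + 465*h^2*p^2 - 63*h*p^3 + 3*p^4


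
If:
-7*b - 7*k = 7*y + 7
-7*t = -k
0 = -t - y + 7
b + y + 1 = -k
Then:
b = 6*y - 50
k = 49 - 7*y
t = 7 - y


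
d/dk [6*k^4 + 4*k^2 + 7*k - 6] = 24*k^3 + 8*k + 7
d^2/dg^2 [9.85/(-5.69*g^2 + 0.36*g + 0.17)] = (-637.80917*g^2 + 40.35348*g + 9.85*(11.38*g - 0.36)*(22.76*g - 0.72) + 19.05581)/(-5.69*g^2 + 0.36*g + 0.17)^3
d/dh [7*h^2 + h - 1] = 14*h + 1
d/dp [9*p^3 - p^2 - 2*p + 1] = 27*p^2 - 2*p - 2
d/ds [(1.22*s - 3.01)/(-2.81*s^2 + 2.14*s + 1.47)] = (3.4282*s^2 - 16.9162*s + 8.2348)/(7.8961*s^4 - 12.0268*s^3 - 3.6818*s^2 + 6.2916*s + 2.1609)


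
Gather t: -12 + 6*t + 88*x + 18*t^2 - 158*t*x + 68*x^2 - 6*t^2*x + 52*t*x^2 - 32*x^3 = t^2*(18 - 6*x) + t*(52*x^2 - 158*x + 6) - 32*x^3 + 68*x^2 + 88*x - 12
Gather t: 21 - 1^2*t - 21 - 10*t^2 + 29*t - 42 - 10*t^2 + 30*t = -20*t^2 + 58*t - 42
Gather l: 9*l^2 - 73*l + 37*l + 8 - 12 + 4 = 9*l^2 - 36*l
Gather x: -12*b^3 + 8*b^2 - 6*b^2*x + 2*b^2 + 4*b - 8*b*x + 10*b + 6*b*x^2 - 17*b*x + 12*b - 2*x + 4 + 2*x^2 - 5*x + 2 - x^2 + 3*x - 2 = -12*b^3 + 10*b^2 + 26*b + x^2*(6*b + 1) + x*(-6*b^2 - 25*b - 4) + 4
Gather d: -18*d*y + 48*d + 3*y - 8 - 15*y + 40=d*(48 - 18*y) - 12*y + 32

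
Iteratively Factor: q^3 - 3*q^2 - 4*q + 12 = (q - 3)*(q^2 - 4) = (q - 3)*(q + 2)*(q - 2)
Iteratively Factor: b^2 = (b)*(b)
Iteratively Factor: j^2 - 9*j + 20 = (j - 5)*(j - 4)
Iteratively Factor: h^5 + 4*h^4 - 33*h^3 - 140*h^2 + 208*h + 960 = (h - 5)*(h^4 + 9*h^3 + 12*h^2 - 80*h - 192) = (h - 5)*(h - 3)*(h^3 + 12*h^2 + 48*h + 64) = (h - 5)*(h - 3)*(h + 4)*(h^2 + 8*h + 16) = (h - 5)*(h - 3)*(h + 4)^2*(h + 4)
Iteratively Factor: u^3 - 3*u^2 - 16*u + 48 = (u + 4)*(u^2 - 7*u + 12) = (u - 4)*(u + 4)*(u - 3)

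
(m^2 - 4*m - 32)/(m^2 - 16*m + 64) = (m + 4)/(m - 8)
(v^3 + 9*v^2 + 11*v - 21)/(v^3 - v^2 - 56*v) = (v^2 + 2*v - 3)/(v*(v - 8))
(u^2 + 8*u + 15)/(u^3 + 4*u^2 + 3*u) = (u + 5)/(u*(u + 1))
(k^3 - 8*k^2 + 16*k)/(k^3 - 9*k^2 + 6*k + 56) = k*(k - 4)/(k^2 - 5*k - 14)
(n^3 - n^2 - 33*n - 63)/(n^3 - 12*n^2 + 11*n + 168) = (n + 3)/(n - 8)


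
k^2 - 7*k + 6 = (k - 6)*(k - 1)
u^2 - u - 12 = (u - 4)*(u + 3)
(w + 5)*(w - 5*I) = w^2 + 5*w - 5*I*w - 25*I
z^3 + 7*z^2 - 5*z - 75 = (z - 3)*(z + 5)^2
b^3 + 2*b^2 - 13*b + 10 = (b - 2)*(b - 1)*(b + 5)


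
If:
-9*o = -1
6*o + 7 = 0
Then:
No Solution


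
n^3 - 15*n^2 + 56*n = n*(n - 8)*(n - 7)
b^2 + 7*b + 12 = (b + 3)*(b + 4)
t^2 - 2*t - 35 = (t - 7)*(t + 5)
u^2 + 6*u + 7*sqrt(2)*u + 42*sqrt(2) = (u + 6)*(u + 7*sqrt(2))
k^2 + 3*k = k*(k + 3)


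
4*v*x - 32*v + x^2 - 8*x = (4*v + x)*(x - 8)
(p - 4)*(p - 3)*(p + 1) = p^3 - 6*p^2 + 5*p + 12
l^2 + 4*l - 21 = (l - 3)*(l + 7)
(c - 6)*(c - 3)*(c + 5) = c^3 - 4*c^2 - 27*c + 90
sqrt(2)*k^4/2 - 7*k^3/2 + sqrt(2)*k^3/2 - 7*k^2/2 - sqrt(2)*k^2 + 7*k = k*(k - 1)*(k - 7*sqrt(2)/2)*(sqrt(2)*k/2 + sqrt(2))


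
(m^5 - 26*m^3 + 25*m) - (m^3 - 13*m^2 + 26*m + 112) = m^5 - 27*m^3 + 13*m^2 - m - 112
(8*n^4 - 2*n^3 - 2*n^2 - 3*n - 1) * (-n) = -8*n^5 + 2*n^4 + 2*n^3 + 3*n^2 + n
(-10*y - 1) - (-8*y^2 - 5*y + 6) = 8*y^2 - 5*y - 7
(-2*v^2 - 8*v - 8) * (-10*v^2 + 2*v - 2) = 20*v^4 + 76*v^3 + 68*v^2 + 16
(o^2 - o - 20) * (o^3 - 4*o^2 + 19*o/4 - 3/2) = o^5 - 5*o^4 - 45*o^3/4 + 295*o^2/4 - 187*o/2 + 30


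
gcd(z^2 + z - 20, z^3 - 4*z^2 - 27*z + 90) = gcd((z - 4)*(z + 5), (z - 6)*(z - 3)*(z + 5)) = z + 5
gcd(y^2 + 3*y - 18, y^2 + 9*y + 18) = y + 6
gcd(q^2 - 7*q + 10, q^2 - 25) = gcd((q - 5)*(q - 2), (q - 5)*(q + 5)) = q - 5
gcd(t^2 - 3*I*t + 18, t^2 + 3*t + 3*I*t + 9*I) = t + 3*I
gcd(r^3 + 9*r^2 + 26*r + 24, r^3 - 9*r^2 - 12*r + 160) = r + 4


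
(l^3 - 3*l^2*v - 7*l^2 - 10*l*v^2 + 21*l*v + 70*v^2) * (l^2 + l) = l^5 - 3*l^4*v - 6*l^4 - 10*l^3*v^2 + 18*l^3*v - 7*l^3 + 60*l^2*v^2 + 21*l^2*v + 70*l*v^2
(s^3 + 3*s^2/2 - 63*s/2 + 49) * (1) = s^3 + 3*s^2/2 - 63*s/2 + 49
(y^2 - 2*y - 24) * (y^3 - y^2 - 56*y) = y^5 - 3*y^4 - 78*y^3 + 136*y^2 + 1344*y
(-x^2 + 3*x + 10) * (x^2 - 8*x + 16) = -x^4 + 11*x^3 - 30*x^2 - 32*x + 160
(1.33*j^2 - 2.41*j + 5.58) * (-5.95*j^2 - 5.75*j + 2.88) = -7.9135*j^4 + 6.692*j^3 - 15.5131*j^2 - 39.0258*j + 16.0704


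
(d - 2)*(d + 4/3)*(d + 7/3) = d^3 + 5*d^2/3 - 38*d/9 - 56/9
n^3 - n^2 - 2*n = n*(n - 2)*(n + 1)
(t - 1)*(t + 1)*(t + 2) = t^3 + 2*t^2 - t - 2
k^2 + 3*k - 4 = (k - 1)*(k + 4)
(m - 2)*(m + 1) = m^2 - m - 2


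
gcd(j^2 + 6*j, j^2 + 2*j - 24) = j + 6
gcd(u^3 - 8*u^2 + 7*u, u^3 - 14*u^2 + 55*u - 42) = u^2 - 8*u + 7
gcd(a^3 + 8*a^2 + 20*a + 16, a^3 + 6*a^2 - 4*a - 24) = a + 2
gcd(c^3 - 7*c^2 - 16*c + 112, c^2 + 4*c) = c + 4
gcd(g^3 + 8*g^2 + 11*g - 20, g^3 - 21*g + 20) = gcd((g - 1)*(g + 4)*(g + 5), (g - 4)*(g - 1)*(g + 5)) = g^2 + 4*g - 5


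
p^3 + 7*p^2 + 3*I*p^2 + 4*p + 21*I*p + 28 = (p + 7)*(p - I)*(p + 4*I)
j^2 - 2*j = j*(j - 2)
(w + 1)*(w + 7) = w^2 + 8*w + 7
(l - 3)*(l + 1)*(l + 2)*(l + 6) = l^4 + 6*l^3 - 7*l^2 - 48*l - 36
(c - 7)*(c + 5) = c^2 - 2*c - 35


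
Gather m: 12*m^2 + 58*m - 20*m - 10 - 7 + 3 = 12*m^2 + 38*m - 14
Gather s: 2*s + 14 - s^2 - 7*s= -s^2 - 5*s + 14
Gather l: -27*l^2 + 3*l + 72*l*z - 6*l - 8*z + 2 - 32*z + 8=-27*l^2 + l*(72*z - 3) - 40*z + 10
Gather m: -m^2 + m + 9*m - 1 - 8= -m^2 + 10*m - 9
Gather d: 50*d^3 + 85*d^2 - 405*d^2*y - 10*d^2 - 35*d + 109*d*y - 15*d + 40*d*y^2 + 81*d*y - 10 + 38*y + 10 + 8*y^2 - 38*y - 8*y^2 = 50*d^3 + d^2*(75 - 405*y) + d*(40*y^2 + 190*y - 50)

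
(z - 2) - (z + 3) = -5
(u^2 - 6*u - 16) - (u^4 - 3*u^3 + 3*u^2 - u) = -u^4 + 3*u^3 - 2*u^2 - 5*u - 16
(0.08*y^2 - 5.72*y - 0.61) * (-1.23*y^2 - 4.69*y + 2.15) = -0.0984*y^4 + 6.6604*y^3 + 27.7491*y^2 - 9.4371*y - 1.3115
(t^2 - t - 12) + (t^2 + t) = 2*t^2 - 12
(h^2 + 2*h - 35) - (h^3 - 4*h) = -h^3 + h^2 + 6*h - 35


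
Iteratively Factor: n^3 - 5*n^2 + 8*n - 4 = (n - 2)*(n^2 - 3*n + 2) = (n - 2)*(n - 1)*(n - 2)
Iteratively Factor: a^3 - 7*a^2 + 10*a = (a)*(a^2 - 7*a + 10) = a*(a - 5)*(a - 2)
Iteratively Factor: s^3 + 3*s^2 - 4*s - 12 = (s + 3)*(s^2 - 4) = (s - 2)*(s + 3)*(s + 2)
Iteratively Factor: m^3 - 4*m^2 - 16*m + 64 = (m + 4)*(m^2 - 8*m + 16) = (m - 4)*(m + 4)*(m - 4)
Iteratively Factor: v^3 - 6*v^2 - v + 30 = (v - 3)*(v^2 - 3*v - 10) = (v - 5)*(v - 3)*(v + 2)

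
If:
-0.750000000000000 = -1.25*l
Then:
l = 0.60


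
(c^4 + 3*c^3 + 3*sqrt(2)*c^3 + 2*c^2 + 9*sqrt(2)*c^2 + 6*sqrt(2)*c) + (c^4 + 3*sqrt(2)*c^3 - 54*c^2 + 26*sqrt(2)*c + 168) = 2*c^4 + 3*c^3 + 6*sqrt(2)*c^3 - 52*c^2 + 9*sqrt(2)*c^2 + 32*sqrt(2)*c + 168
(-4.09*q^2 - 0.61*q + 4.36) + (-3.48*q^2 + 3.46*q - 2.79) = -7.57*q^2 + 2.85*q + 1.57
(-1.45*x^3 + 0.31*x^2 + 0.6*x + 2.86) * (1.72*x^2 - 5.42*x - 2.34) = -2.494*x^5 + 8.3922*x^4 + 2.7448*x^3 + 0.941800000000001*x^2 - 16.9052*x - 6.6924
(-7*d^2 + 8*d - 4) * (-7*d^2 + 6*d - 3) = 49*d^4 - 98*d^3 + 97*d^2 - 48*d + 12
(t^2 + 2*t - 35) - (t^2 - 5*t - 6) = 7*t - 29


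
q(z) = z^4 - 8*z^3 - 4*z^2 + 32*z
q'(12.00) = 3392.00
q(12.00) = 6720.00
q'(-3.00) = -268.00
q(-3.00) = 165.00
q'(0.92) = 7.44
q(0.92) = 20.54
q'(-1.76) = -50.07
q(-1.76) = -15.50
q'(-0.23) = 32.52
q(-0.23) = -7.47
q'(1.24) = -7.20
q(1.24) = 20.64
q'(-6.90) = -2369.48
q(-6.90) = 4483.54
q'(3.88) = -126.70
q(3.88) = -176.71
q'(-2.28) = -121.93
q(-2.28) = 28.09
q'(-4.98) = -1017.39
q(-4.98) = 1344.55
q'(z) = 4*z^3 - 24*z^2 - 8*z + 32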